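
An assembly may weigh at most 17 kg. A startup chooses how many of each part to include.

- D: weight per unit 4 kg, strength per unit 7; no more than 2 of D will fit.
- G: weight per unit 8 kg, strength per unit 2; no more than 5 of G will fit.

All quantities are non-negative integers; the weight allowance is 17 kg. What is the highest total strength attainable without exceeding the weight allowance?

2×D and 1×G: weight 16 ≤ 17, strength 2·7 + 1·2 = 16.
2×D: weight 8 ≤ 17, strength 2·7 = 14.
Best is 16.

16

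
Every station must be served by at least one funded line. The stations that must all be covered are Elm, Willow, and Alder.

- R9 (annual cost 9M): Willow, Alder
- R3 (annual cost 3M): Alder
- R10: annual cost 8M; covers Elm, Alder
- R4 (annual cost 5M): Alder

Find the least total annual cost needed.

The greedy cost-per-new-station heuristic would pick R3, R10, and R9 for 20, but a cheaper cover exists.
Choose R9 and R10: together they cover Elm, Willow, Alder — every station.
Total annual cost: 9 + 8 = 17.
No cover costs less than 17.

17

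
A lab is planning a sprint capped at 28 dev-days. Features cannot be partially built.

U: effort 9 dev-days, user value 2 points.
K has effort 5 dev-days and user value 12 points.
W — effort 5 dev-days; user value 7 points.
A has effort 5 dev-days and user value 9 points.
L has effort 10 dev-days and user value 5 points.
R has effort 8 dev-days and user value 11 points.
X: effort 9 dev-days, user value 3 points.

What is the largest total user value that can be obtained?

Allowing fractional choices, the relaxed optimum would be about 41.5, but features are indivisible.
K + A + L + R: effort 5 + 5 + 10 + 8 = 28 ≤ 28, user value 12 + 9 + 5 + 11 = 37.
K + W + A + R: effort 5 + 5 + 5 + 8 = 23 ≤ 28, user value 12 + 7 + 9 + 11 = 39.
K + A + R + X: effort 5 + 5 + 8 + 9 = 27 ≤ 28, user value 12 + 9 + 11 + 3 = 35.
Best is K, W, A, and R with total user value 39.

39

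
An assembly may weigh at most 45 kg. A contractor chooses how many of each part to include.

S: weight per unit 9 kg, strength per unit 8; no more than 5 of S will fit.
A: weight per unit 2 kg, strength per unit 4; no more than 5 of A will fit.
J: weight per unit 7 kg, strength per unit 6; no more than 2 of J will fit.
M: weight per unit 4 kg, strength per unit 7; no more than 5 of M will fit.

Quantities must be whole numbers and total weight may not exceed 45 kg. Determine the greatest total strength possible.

67

A has the best ratio (4/2); taking only A gives at most 5×4 = 20 (stopped by the supply cap of 5).
Mixing does better — 5×A, 2×J, and 5×M: weight 44 ≤ 45, strength 5·4 + 2·6 + 5·7 = 67.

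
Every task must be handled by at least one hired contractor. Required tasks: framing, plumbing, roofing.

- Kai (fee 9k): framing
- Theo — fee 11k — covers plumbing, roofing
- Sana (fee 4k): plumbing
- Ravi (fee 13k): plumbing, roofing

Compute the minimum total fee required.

This is a weighted set-cover instance.
The greedy cost-per-new-task heuristic would pick Sana, Kai, and Theo for 24, but a cheaper cover exists.
Choose Kai and Theo: together they cover framing, plumbing, roofing — every task.
Total fee: 9 + 11 = 20.
No cover costs less than 20.

20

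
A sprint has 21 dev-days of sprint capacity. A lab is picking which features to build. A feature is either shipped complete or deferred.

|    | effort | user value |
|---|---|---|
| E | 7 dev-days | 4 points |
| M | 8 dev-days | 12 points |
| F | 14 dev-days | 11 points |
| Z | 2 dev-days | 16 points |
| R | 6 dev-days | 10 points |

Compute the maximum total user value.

M + Z + R: effort 8 + 2 + 6 = 16 ≤ 21, user value 12 + 16 + 10 = 38.
E + M + Z: effort 7 + 8 + 2 = 17 ≤ 21, user value 4 + 12 + 16 = 32.
E + Z + R: effort 7 + 2 + 6 = 15 ≤ 21, user value 4 + 16 + 10 = 30.
Best is M, Z, and R with total user value 38.

38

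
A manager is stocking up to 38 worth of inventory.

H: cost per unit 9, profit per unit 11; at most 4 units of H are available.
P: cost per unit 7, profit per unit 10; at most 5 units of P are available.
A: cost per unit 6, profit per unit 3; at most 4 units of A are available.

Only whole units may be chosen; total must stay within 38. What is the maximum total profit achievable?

P has the best ratio (10/7); taking only P gives at most 5×10 = 50 (stopped by the cost limit).
Mixing does better — 1×H and 4×P: cost 37 ≤ 38, profit 1·11 + 4·10 = 51.

51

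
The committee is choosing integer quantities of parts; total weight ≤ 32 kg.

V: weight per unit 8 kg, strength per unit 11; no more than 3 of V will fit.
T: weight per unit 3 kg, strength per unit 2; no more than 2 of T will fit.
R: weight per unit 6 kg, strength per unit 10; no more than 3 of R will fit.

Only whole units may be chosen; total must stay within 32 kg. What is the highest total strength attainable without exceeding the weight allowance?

45

1×V, 2×T, and 3×R: weight 32 ≤ 32, strength 1·11 + 2·2 + 3·10 = 45.
2×V, 1×T, and 2×R: weight 31 ≤ 32, strength 2·11 + 1·2 + 2·10 = 44.
Best is 45.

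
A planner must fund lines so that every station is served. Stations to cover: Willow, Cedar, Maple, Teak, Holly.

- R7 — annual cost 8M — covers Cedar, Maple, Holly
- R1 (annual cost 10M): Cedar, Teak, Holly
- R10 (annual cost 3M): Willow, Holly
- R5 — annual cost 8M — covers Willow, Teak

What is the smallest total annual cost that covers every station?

This is an integer covering problem.
The greedy cost-per-new-station heuristic would pick R10, R7, and R5 for 19, but a cheaper cover exists.
Choose R7 and R5: together they cover Willow, Cedar, Maple, Teak, Holly — every station.
Total annual cost: 8 + 8 = 16.
No cover costs less than 16.

16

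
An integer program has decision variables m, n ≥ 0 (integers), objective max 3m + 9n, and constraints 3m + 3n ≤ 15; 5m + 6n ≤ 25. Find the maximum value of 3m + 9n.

Relaxing integrality, the LP optimum is 37.50 at (m,n) = (0, 4.17), which is not an integer point.
(m,n)=(0,4): 3·0+3·4=12≤15, 5·0+6·4=24≤25, objective 36.
(m,n)=(1,3): 3·1+3·3=12≤15, 5·1+6·3=23≤25, objective 30.
(m,n)=(0,3): 3·0+3·3=9≤15, 5·0+6·3=18≤25, objective 27.
The best lattice point is (0,4), giving 36.

36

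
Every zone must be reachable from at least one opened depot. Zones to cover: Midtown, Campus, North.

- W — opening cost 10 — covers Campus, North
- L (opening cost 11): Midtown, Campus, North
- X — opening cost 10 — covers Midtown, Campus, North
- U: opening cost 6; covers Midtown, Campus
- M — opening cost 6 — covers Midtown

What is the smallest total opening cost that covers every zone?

This is a weighted set-cover instance.
The greedy cost-per-new-zone heuristic would pick U and W for 16, but a cheaper cover exists.
X alone covers Midtown, Campus, North — every zone.
Total opening cost: 10.
No cover costs less than 10.

10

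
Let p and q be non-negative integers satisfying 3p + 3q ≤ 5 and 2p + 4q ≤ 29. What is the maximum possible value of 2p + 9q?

(p,q)=(0,1): 3·0+3·1=3≤5, 2·0+4·1=4≤29, objective 9.
(p,q)=(1,0): 3·1+3·0=3≤5, 2·1+4·0=2≤29, objective 2.
(p,q)=(0,0): 3·0+3·0=0≤5, 2·0+4·0=0≤29, objective 0.
No feasible integer point exceeds 9.

9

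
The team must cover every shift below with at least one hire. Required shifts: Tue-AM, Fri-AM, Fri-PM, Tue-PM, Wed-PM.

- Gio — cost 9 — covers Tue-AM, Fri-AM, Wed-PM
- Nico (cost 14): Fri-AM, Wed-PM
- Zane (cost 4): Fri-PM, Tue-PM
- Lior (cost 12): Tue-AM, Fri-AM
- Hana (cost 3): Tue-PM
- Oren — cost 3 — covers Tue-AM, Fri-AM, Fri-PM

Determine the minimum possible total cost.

13

The greedy cost-per-new-shift heuristic would pick Oren, Hana, and Gio for 15, but a cheaper cover exists.
Choose Gio and Zane: together they cover Tue-AM, Fri-AM, Fri-PM, Tue-PM, Wed-PM — every shift.
Total cost: 9 + 4 = 13.
No cover costs less than 13.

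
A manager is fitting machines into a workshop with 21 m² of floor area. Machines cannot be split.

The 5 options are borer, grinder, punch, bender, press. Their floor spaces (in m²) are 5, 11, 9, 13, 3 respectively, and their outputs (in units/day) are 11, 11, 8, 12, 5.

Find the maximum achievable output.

Allowing fractional choices, the relaxed optimum would be about 28.8, but machines are indivisible.
borer + grinder + press: floor space 5 + 11 + 3 = 19 ≤ 21, output 11 + 11 + 5 = 27.
borer + punch + press: floor space 5 + 9 + 3 = 17 ≤ 21, output 11 + 8 + 5 = 24.
borer + bender + press: floor space 5 + 13 + 3 = 21 ≤ 21, output 11 + 12 + 5 = 28.
Best is borer, bender, and press with total output 28.

28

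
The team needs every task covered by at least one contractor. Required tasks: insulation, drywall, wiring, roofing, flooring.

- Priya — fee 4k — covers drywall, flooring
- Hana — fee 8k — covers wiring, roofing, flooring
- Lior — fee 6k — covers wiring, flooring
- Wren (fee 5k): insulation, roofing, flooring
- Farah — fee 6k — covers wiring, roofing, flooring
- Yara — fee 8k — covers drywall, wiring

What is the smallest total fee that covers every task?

The greedy cost-per-new-task heuristic would pick Wren, Priya, and Lior for 15, but a cheaper cover exists.
Choose Wren and Yara: together they cover insulation, drywall, wiring, roofing, flooring — every task.
Total fee: 5 + 8 = 13.
No cover costs less than 13.

13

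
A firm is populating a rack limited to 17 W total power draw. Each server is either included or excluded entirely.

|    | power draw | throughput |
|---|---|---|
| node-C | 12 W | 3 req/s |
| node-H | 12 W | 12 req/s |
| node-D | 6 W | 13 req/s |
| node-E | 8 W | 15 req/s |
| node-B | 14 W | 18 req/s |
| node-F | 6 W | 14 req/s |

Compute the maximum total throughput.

29

This is a 0-1 knapsack instance.
Allowing fractional choices, the relaxed optimum would be about 36.4, but servers are indivisible.
node-D + node-E: power draw 6 + 8 = 14 ≤ 17, throughput 13 + 15 = 28.
node-E + node-F: power draw 8 + 6 = 14 ≤ 17, throughput 15 + 14 = 29.
Best is node-E and node-F with total throughput 29.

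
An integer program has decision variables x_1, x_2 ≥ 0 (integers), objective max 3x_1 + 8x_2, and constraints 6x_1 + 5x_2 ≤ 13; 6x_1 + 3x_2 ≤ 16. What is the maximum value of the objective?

16

Relaxing integrality, the LP optimum is 20.80 at (x_1,x_2) = (0, 2.6), which is not an integer point.
(x_1,x_2)=(0,2): 6·0+5·2=10≤13, 6·0+3·2=6≤16, objective 16.
(x_1,x_2)=(1,1): 6·1+5·1=11≤13, 6·1+3·1=9≤16, objective 11.
(x_1,x_2)=(0,1): 6·0+5·1=5≤13, 6·0+3·1=3≤16, objective 8.
No feasible integer point exceeds 16.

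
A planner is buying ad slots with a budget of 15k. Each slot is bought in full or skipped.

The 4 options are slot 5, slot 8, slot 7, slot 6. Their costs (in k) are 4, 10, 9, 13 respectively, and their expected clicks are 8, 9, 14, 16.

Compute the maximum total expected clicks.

22

This is an integer program with binary decision variables.
Take slot 5 and slot 7: cost 4 + 9 = 13 ≤ 15, expected clicks 8 + 14 = 22.
No other feasible combination does better.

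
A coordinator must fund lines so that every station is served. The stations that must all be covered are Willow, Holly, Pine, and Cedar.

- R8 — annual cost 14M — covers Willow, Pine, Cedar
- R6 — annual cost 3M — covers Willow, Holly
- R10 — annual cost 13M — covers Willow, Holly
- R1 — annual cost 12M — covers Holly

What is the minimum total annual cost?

17

This is an integer covering problem.
Choose R8 and R6: together they cover Willow, Holly, Pine, Cedar — every station.
Total annual cost: 14 + 3 = 17.
No cover costs less than 17.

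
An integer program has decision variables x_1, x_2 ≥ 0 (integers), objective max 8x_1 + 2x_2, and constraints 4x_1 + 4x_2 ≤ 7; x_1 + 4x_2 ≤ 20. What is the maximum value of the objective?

8

(x_1,x_2)=(1,0): 4·1+4·0=4≤7, 1·1+4·0=1≤20, objective 8.
(x_1,x_2)=(0,1): 4·0+4·1=4≤7, 1·0+4·1=4≤20, objective 2.
(x_1,x_2)=(0,0): 4·0+4·0=0≤7, 1·0+4·0=0≤20, objective 0.
The best lattice point is (1,0), giving 8.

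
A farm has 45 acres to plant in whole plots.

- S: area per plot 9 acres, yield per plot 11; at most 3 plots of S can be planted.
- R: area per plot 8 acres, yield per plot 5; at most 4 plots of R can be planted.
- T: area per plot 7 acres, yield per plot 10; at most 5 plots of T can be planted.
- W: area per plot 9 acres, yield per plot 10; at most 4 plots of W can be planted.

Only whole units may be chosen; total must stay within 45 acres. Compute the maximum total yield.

This is a bounded integer knapsack.
T has the best ratio (10/7); taking only T gives at most 5×10 = 50 (stopped by the supply cap of 5).
Mixing does better — 1×S and 5×T: area 44 ≤ 45, yield 1·11 + 5·10 = 61.

61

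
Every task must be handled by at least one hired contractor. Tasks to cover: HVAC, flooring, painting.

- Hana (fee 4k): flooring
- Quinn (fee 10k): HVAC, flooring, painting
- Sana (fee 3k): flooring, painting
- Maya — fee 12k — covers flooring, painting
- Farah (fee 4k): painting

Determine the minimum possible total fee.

The greedy cost-per-new-task heuristic would pick Sana and Quinn for 13, but a cheaper cover exists.
Quinn alone covers HVAC, flooring, painting — every task.
Total fee: 10.
No cover costs less than 10.

10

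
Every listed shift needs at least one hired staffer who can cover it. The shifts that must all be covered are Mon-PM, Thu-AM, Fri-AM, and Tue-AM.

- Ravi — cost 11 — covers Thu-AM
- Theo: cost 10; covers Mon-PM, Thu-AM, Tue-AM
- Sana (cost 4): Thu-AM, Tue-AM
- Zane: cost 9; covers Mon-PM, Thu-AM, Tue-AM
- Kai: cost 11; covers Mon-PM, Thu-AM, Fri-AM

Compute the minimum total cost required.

Choose Sana and Kai: together they cover Mon-PM, Thu-AM, Fri-AM, Tue-AM — every shift.
Total cost: 4 + 11 = 15.

15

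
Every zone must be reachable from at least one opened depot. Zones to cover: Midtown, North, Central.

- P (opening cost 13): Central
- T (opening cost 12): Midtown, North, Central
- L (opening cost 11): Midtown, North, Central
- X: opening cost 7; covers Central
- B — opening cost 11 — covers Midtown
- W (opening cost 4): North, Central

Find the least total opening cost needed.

11

This is a weighted set-cover instance.
L alone covers Midtown, North, Central — every zone.
Total opening cost: 11.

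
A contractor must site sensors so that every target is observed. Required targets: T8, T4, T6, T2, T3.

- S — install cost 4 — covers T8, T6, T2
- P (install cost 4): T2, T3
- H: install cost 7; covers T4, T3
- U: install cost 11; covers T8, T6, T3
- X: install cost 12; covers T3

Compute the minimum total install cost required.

Choose S and H: together they cover T8, T4, T6, T2, T3 — every target.
Total install cost: 4 + 7 = 11.

11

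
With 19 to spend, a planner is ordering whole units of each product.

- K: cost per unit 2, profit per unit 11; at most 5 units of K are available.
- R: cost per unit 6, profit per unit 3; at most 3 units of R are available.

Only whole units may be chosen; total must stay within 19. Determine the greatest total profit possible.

K has the best ratio (11/2); taking only K gives at most 5×11 = 55 (stopped by the supply cap of 5).
Mixing does better — 5×K and 1×R: cost 16 ≤ 19, profit 5·11 + 1·3 = 58.

58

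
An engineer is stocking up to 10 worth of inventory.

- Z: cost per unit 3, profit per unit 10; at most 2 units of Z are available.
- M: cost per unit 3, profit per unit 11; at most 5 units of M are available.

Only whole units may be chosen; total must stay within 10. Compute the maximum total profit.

33

M has the best ratio (11/3); taking only M gives at most 3×11 = 33 (stopped by the cost limit).
Optimal: 3×M: cost 9 ≤ 10, profit 3·11 = 33.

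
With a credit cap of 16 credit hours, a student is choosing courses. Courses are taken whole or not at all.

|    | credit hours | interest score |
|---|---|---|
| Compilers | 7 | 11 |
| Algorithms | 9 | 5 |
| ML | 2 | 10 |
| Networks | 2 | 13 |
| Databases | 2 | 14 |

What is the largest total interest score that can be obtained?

48

Algorithms + ML + Networks + Databases: credit hours 9 + 2 + 2 + 2 = 15 ≤ 16, interest score 5 + 10 + 13 + 14 = 42.
Compilers + ML + Networks + Databases: credit hours 7 + 2 + 2 + 2 = 13 ≤ 16, interest score 11 + 10 + 13 + 14 = 48.
Compilers + Networks + Databases: credit hours 7 + 2 + 2 = 11 ≤ 16, interest score 11 + 13 + 14 = 38.
Best is Compilers, ML, Networks, and Databases with total interest score 48.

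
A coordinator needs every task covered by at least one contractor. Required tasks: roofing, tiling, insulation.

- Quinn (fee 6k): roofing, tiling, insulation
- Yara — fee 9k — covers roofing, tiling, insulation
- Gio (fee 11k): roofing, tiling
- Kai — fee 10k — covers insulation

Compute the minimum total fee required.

Quinn alone covers roofing, tiling, insulation — every task.
Total fee: 6.
No cover costs less than 6.

6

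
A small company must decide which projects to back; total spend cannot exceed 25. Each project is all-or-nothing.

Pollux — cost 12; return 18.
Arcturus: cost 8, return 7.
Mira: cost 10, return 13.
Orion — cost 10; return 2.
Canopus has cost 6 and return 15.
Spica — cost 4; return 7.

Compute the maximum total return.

40

Pollux + Canopus + Spica: cost 12 + 6 + 4 = 22 ≤ 25, return 18 + 15 + 7 = 40.
Mira + Canopus + Spica: cost 10 + 6 + 4 = 20 ≤ 25, return 13 + 15 + 7 = 35.
Arcturus + Mira + Canopus: cost 8 + 10 + 6 = 24 ≤ 25, return 7 + 13 + 15 = 35.
Best is Pollux, Canopus, and Spica with total return 40.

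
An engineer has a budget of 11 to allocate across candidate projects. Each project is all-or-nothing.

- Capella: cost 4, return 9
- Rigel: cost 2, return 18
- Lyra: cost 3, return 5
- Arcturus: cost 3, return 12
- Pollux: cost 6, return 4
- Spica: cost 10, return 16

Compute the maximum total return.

39

This is an integer program with binary decision variables.
Capella + Rigel + Arcturus: cost 4 + 2 + 3 = 9 ≤ 11, return 9 + 18 + 12 = 39.
Rigel + Arcturus + Pollux: cost 2 + 3 + 6 = 11 ≤ 11, return 18 + 12 + 4 = 34.
Rigel + Lyra + Arcturus: cost 2 + 3 + 3 = 8 ≤ 11, return 18 + 5 + 12 = 35.
Best is Capella, Rigel, and Arcturus with total return 39.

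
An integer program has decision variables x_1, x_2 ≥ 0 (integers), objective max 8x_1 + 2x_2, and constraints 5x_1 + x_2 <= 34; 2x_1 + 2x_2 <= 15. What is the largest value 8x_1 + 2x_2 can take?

50

Relaxing integrality, the LP optimum is 54.75 at (x_1,x_2) = (6.62, 0.875), which is not an integer point.
(x_1,x_2)=(6,1): 5·6+1·1=31≤34, 2·6+2·1=14≤15, objective 50.
(x_1,x_2)=(6,0): 5·6+1·0=30≤34, 2·6+2·0=12≤15, objective 48.
Maximum is 50 at (x_1,x_2)=(6,1).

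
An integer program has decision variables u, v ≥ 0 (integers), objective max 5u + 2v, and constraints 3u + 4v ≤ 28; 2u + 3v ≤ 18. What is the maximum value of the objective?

45

(u,v)=(9,0): 3·9+4·0=27≤28, 2·9+3·0=18≤18, objective 45.
(u,v)=(8,0): 3·8+4·0=24≤28, 2·8+3·0=16≤18, objective 40.
Maximum is 45 at (u,v)=(9,0).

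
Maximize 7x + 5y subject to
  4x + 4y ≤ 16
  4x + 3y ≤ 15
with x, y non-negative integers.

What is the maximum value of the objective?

26

(x,y)=(3,1) is feasible, giving 26.
(x,y)=(2,2) is feasible, giving 24.
(x,y)=(3,0) is feasible, giving 21.
The best lattice point is (3,1), giving 26.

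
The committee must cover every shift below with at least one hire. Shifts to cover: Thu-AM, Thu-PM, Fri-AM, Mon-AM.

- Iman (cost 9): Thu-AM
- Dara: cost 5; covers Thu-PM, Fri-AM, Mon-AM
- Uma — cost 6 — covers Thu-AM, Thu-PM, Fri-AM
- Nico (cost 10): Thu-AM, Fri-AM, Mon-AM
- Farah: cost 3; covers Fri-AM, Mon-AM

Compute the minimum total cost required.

9

Choose Uma and Farah: together they cover Thu-AM, Thu-PM, Fri-AM, Mon-AM — every shift.
Total cost: 6 + 3 = 9.
No cover costs less than 9.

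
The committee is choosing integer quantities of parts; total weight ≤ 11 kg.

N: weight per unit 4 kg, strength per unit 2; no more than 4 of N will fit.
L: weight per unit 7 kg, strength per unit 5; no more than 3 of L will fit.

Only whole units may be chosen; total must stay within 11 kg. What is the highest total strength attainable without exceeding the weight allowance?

Take 1×N and 1×L: weight 11 ≤ 11, strength 1·2 + 1·5 = 7.
No other integer combination yields more.

7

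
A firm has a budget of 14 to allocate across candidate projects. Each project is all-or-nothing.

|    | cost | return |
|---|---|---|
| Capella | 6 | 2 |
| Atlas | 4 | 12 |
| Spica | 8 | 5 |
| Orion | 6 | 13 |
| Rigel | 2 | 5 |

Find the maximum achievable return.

Atlas + Orion + Rigel: cost 4 + 6 + 2 = 12 ≤ 14, return 12 + 13 + 5 = 30.
Atlas + Orion: cost 4 + 6 = 10 ≤ 14, return 12 + 13 = 25.
Best is Atlas, Orion, and Rigel with total return 30.

30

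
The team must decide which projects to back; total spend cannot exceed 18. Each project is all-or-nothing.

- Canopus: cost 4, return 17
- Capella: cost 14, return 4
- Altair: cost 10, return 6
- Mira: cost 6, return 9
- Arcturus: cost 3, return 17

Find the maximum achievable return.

43

Treat it as a binary knapsack problem.
Take Canopus, Mira, and Arcturus: cost 4 + 6 + 3 = 13 ≤ 18, return 17 + 9 + 17 = 43.
No other feasible combination does better.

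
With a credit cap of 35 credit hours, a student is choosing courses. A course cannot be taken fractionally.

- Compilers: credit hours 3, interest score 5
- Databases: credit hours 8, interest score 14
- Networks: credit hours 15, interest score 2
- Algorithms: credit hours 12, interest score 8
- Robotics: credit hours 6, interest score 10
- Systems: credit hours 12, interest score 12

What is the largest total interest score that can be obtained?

Take Compilers, Databases, Robotics, and Systems: credit hours 3 + 8 + 6 + 12 = 29 ≤ 35, interest score 5 + 14 + 10 + 12 = 41.
No other feasible combination does better.

41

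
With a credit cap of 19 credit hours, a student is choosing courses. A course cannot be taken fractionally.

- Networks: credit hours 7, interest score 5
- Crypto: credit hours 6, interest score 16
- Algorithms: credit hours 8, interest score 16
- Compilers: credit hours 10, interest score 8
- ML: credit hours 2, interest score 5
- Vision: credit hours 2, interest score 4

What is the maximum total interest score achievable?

This is an integer program with binary decision variables.
Take Crypto, Algorithms, ML, and Vision: credit hours 6 + 8 + 2 + 2 = 18 ≤ 19, interest score 16 + 16 + 5 + 4 = 41.
No other feasible combination does better.

41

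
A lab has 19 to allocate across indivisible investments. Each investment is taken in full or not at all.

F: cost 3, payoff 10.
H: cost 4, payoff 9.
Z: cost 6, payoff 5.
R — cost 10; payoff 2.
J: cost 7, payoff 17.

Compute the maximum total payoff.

Allowing fractional choices, the relaxed optimum would be about 40.2, but investments are indivisible.
H + Z + J: cost 4 + 6 + 7 = 17 ≤ 19, payoff 9 + 5 + 17 = 31.
F + H + J: cost 3 + 4 + 7 = 14 ≤ 19, payoff 10 + 9 + 17 = 36.
F + Z + J: cost 3 + 6 + 7 = 16 ≤ 19, payoff 10 + 5 + 17 = 32.
Best is F, H, and J with total payoff 36.

36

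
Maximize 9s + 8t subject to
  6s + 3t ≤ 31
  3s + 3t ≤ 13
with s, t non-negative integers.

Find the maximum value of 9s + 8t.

(s,t)=(4,0) is feasible, giving 36.
(s,t)=(3,1) is feasible, giving 35.
The best lattice point is (4,0), giving 36.

36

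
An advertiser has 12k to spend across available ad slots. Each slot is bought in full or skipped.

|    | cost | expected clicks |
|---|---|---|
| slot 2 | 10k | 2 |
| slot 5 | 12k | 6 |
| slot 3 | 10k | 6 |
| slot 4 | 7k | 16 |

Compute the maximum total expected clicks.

16

Allowing fractional choices, the relaxed optimum would be about 19.0, but ad slots are indivisible.
slot 3: cost 10 ≤ 12, expected clicks 6.
slot 5: cost 12 ≤ 12, expected clicks 6.
slot 4: cost 7 ≤ 12, expected clicks 16.
Best is slot 4 with total expected clicks 16.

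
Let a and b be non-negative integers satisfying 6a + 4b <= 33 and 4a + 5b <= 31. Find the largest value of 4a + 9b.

54

Relaxing integrality, the LP optimum is 55.80 at (a,b) = (0, 6.2), which is not an integer point.
(a,b)=(0,6): 6·0+4·6=24≤33, 4·0+5·6=30≤31, objective 54.
(a,b)=(1,5): 6·1+4·5=26≤33, 4·1+5·5=29≤31, objective 49.
(a,b)=(0,5): 6·0+4·5=20≤33, 4·0+5·5=25≤31, objective 45.
The best lattice point is (0,6), giving 54.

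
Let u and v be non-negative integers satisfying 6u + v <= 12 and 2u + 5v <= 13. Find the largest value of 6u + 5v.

(u,v)=(1,2) is feasible, giving 16.
(u,v)=(2,0) is feasible, giving 12.
(u,v)=(1,1) is feasible, giving 11.
No feasible integer point exceeds 16.

16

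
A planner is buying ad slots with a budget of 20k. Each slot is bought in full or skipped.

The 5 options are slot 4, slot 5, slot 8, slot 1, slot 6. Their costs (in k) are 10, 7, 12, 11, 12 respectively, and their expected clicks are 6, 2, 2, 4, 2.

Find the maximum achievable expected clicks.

Take slot 4 and slot 5: cost 10 + 7 = 17 ≤ 20, expected clicks 6 + 2 = 8.
No other feasible combination does better.

8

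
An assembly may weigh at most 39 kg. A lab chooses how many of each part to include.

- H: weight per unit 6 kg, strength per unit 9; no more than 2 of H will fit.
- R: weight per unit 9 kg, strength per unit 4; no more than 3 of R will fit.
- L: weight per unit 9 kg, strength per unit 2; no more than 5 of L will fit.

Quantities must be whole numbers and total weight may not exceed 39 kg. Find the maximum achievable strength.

30

2×H and 3×R: weight 39 ≤ 39, strength 2·9 + 3·4 = 30.
2×H, 2×R, and 1×L: weight 39 ≤ 39, strength 2·9 + 2·4 + 1·2 = 28.
Best is 30.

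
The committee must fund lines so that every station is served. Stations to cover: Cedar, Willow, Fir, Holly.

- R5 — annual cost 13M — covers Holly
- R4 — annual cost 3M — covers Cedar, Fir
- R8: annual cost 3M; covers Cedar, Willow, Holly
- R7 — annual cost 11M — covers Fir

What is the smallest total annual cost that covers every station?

6

Choose R4 and R8: together they cover Cedar, Willow, Fir, Holly — every station.
Total annual cost: 3 + 3 = 6.
No cover costs less than 6.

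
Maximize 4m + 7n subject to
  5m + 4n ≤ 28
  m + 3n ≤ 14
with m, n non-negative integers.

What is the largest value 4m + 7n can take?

36

The continuous relaxation peaks at (2.55, 3.82) with value 36.91; rounding to a feasible lattice point costs some objective.
(m,n)=(2,4): 5·2+4·4=26≤28, 1·2+3·4=14≤14, objective 36.
(m,n)=(3,3): 5·3+4·3=27≤28, 1·3+3·3=12≤14, objective 33.
(m,n)=(1,4): 5·1+4·4=21≤28, 1·1+3·4=13≤14, objective 32.
(m,n)=(2,3): 5·2+4·3=22≤28, 1·2+3·3=11≤14, objective 29.
No feasible integer point exceeds 36.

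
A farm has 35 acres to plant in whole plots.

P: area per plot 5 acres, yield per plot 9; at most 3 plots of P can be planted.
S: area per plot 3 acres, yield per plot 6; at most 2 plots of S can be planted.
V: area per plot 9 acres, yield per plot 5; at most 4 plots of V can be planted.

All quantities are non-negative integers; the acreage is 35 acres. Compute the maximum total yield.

This is a bounded integer knapsack.
2×P, 2×S, and 2×V: area 34 ≤ 35, yield 2·9 + 2·6 + 2·5 = 40.
3×P, 2×S, and 1×V: area 30 ≤ 35, yield 3·9 + 2·6 + 1·5 = 44.
Best is 44.

44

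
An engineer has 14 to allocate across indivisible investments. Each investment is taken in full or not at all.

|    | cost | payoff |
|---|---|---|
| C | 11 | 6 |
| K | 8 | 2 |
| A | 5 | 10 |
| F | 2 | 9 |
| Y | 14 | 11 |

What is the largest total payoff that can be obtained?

19

This is a 0-1 knapsack instance.
Allowing fractional choices, the relaxed optimum would be about 24.5, but investments are indivisible.
K + A: cost 8 + 5 = 13 ≤ 14, payoff 2 + 10 = 12.
C + F: cost 11 + 2 = 13 ≤ 14, payoff 6 + 9 = 15.
A + F: cost 5 + 2 = 7 ≤ 14, payoff 10 + 9 = 19.
Best is A and F with total payoff 19.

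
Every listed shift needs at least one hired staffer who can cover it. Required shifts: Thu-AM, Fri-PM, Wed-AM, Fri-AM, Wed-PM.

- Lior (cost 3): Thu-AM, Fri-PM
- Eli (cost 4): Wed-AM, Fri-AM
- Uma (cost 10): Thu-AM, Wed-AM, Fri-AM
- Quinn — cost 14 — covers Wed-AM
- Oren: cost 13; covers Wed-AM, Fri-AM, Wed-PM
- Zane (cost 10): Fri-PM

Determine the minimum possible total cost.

The greedy cost-per-new-shift heuristic would pick Lior, Eli, and Oren for 20, but a cheaper cover exists.
Choose Lior and Oren: together they cover Thu-AM, Fri-PM, Wed-AM, Fri-AM, Wed-PM — every shift.
Total cost: 3 + 13 = 16.
No cover costs less than 16.

16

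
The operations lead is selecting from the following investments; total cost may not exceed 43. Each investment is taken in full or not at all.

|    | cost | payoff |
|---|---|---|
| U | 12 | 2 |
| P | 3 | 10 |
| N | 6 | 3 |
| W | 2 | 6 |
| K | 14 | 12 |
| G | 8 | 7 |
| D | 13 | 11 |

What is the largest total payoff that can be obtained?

P + K + G + D: cost 3 + 14 + 8 + 13 = 38 ≤ 43, payoff 10 + 12 + 7 + 11 = 40.
P + N + W + K + D: cost 3 + 6 + 2 + 14 + 13 = 38 ≤ 43, payoff 10 + 3 + 6 + 12 + 11 = 42.
P + W + K + G + D: cost 3 + 2 + 14 + 8 + 13 = 40 ≤ 43, payoff 10 + 6 + 12 + 7 + 11 = 46.
Best is P, W, K, G, and D with total payoff 46.

46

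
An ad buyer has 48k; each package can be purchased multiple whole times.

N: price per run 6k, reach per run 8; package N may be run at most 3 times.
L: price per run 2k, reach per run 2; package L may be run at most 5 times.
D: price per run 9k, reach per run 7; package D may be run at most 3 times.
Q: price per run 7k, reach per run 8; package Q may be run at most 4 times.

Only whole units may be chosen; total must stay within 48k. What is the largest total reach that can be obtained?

58

This is a bounded integer knapsack.
Take 3×N, 1×L, and 4×Q: price 48 ≤ 48, reach 3·8 + 1·2 + 4·8 = 58.
N has the best ratio (8/6) and is taken to its limit of 3; remaining capacity is filled optimally with the others.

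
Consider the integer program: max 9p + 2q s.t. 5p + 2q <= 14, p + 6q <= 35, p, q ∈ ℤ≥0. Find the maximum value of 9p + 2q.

(p,q)=(2,2): 5·2+2·2=14≤14, 1·2+6·2=14≤35, objective 22.
(p,q)=(2,1): 5·2+2·1=12≤14, 1·2+6·1=8≤35, objective 20.
(p,q)=(2,0): 5·2+2·0=10≤14, 1·2+6·0=2≤35, objective 18.
Maximum is 22 at (p,q)=(2,2).

22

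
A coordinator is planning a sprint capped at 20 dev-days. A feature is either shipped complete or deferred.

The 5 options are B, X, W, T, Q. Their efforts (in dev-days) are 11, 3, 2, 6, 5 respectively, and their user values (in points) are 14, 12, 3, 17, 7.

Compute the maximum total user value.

43

Allowing fractional choices, the relaxed optimum would be about 44.1, but features are indivisible.
B + X + T: effort 11 + 3 + 6 = 20 ≤ 20, user value 14 + 12 + 17 = 43.
X + W + T + Q: effort 3 + 2 + 6 + 5 = 16 ≤ 20, user value 12 + 3 + 17 + 7 = 39.
X + T + Q: effort 3 + 6 + 5 = 14 ≤ 20, user value 12 + 17 + 7 = 36.
Best is B, X, and T with total user value 43.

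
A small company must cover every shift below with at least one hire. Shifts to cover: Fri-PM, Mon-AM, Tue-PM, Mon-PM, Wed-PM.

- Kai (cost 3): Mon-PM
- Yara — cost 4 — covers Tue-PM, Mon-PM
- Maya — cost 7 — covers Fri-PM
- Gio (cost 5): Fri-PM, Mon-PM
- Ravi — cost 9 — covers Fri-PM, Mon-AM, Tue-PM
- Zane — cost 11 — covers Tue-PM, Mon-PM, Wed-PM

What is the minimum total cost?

20

The greedy cost-per-new-shift heuristic would pick Yara, Ravi, and Zane for 24, but a cheaper cover exists.
Choose Ravi and Zane: together they cover Fri-PM, Mon-AM, Tue-PM, Mon-PM, Wed-PM — every shift.
Total cost: 9 + 11 = 20.
No cover costs less than 20.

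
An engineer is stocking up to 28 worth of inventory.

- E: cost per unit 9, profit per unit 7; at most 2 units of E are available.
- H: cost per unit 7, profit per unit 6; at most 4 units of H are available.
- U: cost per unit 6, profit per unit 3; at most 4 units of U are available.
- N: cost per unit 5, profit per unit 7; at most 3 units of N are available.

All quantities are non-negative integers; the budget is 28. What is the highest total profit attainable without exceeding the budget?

Take 1×H, 1×U, and 3×N: cost 28 ≤ 28, profit 1·6 + 1·3 + 3·7 = 30.
N has the best ratio (7/5) and is taken to its limit of 3; remaining capacity is filled optimally with the others.

30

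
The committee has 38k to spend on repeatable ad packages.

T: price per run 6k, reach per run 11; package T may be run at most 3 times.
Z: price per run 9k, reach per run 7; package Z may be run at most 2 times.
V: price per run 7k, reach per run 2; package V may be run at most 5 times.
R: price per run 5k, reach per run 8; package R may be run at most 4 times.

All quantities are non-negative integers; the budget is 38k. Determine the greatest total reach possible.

3×T and 4×R: price 38 ≤ 38, reach 3·11 + 4·8 = 65.
3×T and 3×R: price 33 ≤ 38, reach 3·11 + 3·8 = 57.
Best is 65.

65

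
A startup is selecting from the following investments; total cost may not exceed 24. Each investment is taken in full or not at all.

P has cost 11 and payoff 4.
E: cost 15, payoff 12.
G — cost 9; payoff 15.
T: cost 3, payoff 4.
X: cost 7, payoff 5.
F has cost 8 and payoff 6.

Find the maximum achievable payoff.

27

Take E and G: cost 15 + 9 = 24 ≤ 24, payoff 12 + 15 = 27.
No other feasible combination does better.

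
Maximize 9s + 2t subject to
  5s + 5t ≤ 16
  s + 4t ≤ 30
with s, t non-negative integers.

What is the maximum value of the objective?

27

(s,t)=(3,0) is feasible, giving 27.
(s,t)=(2,1) is feasible, giving 20.
(s,t)=(2,0) is feasible, giving 18.
Maximum is 27 at (s,t)=(3,0).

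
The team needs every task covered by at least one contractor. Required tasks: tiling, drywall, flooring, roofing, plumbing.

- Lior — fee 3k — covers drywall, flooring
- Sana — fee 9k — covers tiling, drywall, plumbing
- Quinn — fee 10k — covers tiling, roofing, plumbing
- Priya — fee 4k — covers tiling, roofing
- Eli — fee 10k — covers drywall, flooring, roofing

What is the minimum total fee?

Choose Lior and Quinn: together they cover tiling, drywall, flooring, roofing, plumbing — every task.
Total fee: 3 + 10 = 13.

13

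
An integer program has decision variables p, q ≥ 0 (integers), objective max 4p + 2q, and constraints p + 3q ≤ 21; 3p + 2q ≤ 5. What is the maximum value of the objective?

(p,q)=(1,1) is feasible, giving 6.
(p,q)=(0,2) is feasible, giving 4.
No feasible integer point exceeds 6.

6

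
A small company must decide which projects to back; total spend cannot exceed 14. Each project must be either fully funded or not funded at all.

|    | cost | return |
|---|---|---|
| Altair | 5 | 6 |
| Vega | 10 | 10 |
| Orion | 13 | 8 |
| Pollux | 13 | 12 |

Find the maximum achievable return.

Pollux: cost 13 ≤ 14, return 12.
Orion: cost 13 ≤ 14, return 8.
Vega: cost 10 ≤ 14, return 10.
Best is Pollux with total return 12.

12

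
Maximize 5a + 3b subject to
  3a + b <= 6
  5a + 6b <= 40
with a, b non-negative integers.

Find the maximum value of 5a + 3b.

(a,b)=(0,6): 3·0+1·6=6≤6, 5·0+6·6=36≤40, objective 18.
(a,b)=(0,5): 3·0+1·5=5≤6, 5·0+6·5=30≤40, objective 15.
Maximum is 18 at (a,b)=(0,6).

18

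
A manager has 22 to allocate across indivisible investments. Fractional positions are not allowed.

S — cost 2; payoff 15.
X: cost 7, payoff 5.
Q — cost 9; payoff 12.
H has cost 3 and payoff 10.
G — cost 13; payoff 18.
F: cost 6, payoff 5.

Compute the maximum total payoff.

Allowing fractional choices, the relaxed optimum would be about 48.3, but investments are indivisible.
S + Q + H + F: cost 2 + 9 + 3 + 6 = 20 ≤ 22, payoff 15 + 12 + 10 + 5 = 42.
S + H + G: cost 2 + 3 + 13 = 18 ≤ 22, payoff 15 + 10 + 18 = 43.
Best is S, H, and G with total payoff 43.

43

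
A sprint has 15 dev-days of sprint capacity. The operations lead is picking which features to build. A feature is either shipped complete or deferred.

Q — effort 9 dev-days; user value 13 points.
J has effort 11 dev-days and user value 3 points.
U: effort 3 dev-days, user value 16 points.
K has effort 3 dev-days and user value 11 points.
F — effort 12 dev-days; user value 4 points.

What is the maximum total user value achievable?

40

This is an integer program with binary decision variables.
Q + U: effort 9 + 3 = 12 ≤ 15, user value 13 + 16 = 29.
U + K: effort 3 + 3 = 6 ≤ 15, user value 16 + 11 = 27.
Q + U + K: effort 9 + 3 + 3 = 15 ≤ 15, user value 13 + 16 + 11 = 40.
Best is Q, U, and K with total user value 40.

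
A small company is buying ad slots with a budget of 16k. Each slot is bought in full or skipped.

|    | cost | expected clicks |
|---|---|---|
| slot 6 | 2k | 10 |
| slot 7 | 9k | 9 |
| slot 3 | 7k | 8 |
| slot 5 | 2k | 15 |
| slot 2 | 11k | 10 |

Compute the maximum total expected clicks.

This is an integer program with binary decision variables.
Allowing fractional choices, the relaxed optimum would be about 38.0, but ad slots are indivisible.
slot 6 + slot 5 + slot 2: cost 2 + 2 + 11 = 15 ≤ 16, expected clicks 10 + 15 + 10 = 35.
slot 6 + slot 3 + slot 5: cost 2 + 7 + 2 = 11 ≤ 16, expected clicks 10 + 8 + 15 = 33.
slot 6 + slot 7 + slot 5: cost 2 + 9 + 2 = 13 ≤ 16, expected clicks 10 + 9 + 15 = 34.
Best is slot 6, slot 5, and slot 2 with total expected clicks 35.

35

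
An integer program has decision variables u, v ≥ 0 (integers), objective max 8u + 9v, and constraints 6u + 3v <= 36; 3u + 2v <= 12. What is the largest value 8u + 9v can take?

54

(u,v)=(0,6): 6·0+3·6=18≤36, 3·0+2·6=12≤12, objective 54.
(u,v)=(0,5): 6·0+3·5=15≤36, 3·0+2·5=10≤12, objective 45.
The best lattice point is (0,6), giving 54.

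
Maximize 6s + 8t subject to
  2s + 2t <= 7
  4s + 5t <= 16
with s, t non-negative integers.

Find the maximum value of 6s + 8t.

24

(s,t)=(0,3): 2·0+2·3=6≤7, 4·0+5·3=15≤16, objective 24.
(s,t)=(1,2): 2·1+2·2=6≤7, 4·1+5·2=14≤16, objective 22.
(s,t)=(0,2): 2·0+2·2=4≤7, 4·0+5·2=10≤16, objective 16.
Maximum is 24 at (s,t)=(0,3).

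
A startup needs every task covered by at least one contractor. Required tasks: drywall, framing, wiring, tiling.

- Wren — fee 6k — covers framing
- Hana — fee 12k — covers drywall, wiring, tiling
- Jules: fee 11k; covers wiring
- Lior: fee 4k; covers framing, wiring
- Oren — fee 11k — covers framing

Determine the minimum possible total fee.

Choose Hana and Lior: together they cover drywall, framing, wiring, tiling — every task.
Total fee: 12 + 4 = 16.

16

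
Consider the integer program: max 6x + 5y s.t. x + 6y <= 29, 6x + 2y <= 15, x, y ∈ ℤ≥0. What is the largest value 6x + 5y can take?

26

(x,y)=(1,4) is feasible, giving 26.
(x,y)=(1,3) is feasible, giving 21.
(x,y)=(0,4) is feasible, giving 20.
The best lattice point is (1,4), giving 26.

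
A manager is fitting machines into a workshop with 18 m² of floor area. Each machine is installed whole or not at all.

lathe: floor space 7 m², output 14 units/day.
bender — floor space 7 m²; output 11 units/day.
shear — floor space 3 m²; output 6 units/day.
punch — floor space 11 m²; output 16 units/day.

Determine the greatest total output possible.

31

This is an integer program with binary decision variables.
Take lathe, bender, and shear: floor space 7 + 7 + 3 = 17 ≤ 18, output 14 + 11 + 6 = 31.
No other feasible combination does better.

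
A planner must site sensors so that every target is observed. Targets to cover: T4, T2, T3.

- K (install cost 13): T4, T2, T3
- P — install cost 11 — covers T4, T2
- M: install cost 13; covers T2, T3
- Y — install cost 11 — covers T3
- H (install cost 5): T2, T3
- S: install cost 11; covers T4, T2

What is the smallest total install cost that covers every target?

13

The greedy cost-per-new-target heuristic would pick H and P for 16, but a cheaper cover exists.
K alone covers T4, T2, T3 — every target.
Total install cost: 13.
No cover costs less than 13.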